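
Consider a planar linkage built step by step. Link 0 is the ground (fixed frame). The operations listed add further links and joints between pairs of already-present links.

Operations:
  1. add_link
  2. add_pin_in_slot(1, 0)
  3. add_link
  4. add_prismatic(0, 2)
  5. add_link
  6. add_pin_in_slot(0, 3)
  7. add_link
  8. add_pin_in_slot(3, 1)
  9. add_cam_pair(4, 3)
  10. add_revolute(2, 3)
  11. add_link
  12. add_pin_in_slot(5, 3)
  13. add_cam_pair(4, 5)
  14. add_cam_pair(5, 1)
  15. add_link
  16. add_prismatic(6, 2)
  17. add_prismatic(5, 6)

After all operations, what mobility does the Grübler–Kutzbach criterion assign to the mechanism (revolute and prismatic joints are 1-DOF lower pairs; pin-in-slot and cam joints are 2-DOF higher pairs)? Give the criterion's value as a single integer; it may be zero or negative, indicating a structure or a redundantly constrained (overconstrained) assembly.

L=1 J1=0 J2=0
add link → L=2 J1=0 J2=0
PS@1,0 dof=2 J2 → L=2 J1=0 J2=1
add link → L=3 J1=0 J2=1
P@0,2 dof=1 J1 → L=3 J1=1 J2=1
add link → L=4 J1=1 J2=1
PS@0,3 dof=2 J2 → L=4 J1=1 J2=2
add link → L=5 J1=1 J2=2
PS@3,1 dof=2 J2 → L=5 J1=1 J2=3
C@4,3 dof=2 J2 → L=5 J1=1 J2=4
R@2,3 dof=1 J1 → L=5 J1=2 J2=4
add link → L=6 J1=2 J2=4
PS@5,3 dof=2 J2 → L=6 J1=2 J2=5
C@4,5 dof=2 J2 → L=6 J1=2 J2=6
C@5,1 dof=2 J2 → L=6 J1=2 J2=7
add link → L=7 J1=2 J2=7
P@6,2 dof=1 J1 → L=7 J1=3 J2=7
P@5,6 dof=1 J1 → L=7 J1=4 J2=7
M=3(L−1)−2J1−J2=3·6−2·4−7=3

M = 3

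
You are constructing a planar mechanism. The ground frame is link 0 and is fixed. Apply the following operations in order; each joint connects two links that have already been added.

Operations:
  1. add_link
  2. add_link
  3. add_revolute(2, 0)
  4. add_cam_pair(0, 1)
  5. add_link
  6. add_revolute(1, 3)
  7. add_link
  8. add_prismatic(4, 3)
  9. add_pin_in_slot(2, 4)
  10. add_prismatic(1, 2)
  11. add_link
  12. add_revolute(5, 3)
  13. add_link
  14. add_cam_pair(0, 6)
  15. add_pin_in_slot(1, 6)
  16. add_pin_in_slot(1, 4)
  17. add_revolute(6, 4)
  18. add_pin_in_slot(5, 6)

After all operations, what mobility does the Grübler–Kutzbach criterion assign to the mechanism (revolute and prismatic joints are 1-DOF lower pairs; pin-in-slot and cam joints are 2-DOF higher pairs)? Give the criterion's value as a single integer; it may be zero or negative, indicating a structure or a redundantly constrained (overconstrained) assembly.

link 0 = ground. State L|J1|J2 = 1|0|0
+link1  2|0|0
+link2  3|0|0
R(2,0) f=1→J1  3|1|0
C(0,1) f=2→J2  3|1|1
+link3  4|1|1
R(1,3) f=1→J1  4|2|1
+link4  5|2|1
P(4,3) f=1→J1  5|3|1
PS(2,4) f=2→J2  5|3|2
P(1,2) f=1→J1  5|4|2
+link5  6|4|2
R(5,3) f=1→J1  6|5|2
+link6  7|5|2
C(0,6) f=2→J2  7|5|3
PS(1,6) f=2→J2  7|5|4
PS(1,4) f=2→J2  7|5|5
R(6,4) f=1→J1  7|6|5
PS(5,6) f=2→J2  7|6|6
M = 3(7−1)−2·6−6 = 18−12−6 = 0

M = 0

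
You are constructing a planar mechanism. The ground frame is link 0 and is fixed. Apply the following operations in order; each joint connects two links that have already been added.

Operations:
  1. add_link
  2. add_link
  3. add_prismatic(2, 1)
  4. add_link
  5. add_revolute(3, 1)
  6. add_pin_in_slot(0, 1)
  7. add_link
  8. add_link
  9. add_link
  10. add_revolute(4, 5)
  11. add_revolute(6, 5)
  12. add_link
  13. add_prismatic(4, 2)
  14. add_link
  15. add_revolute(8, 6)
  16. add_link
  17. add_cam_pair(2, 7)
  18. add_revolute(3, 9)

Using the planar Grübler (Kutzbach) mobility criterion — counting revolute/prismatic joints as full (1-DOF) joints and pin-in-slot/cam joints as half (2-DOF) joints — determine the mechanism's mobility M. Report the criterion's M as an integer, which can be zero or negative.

[1;0;0] (link 0 is ground)
L+ [2;0;0]
L+ [3;0;0]
P(2,1)∈J1 [3;1;0]
L+ [4;1;0]
R(3,1)∈J1 [4;2;0]
PS(0,1)∈J2 [4;2;1]
L+ [5;2;1]
L+ [6;2;1]
L+ [7;2;1]
R(4,5)∈J1 [7;3;1]
R(6,5)∈J1 [7;4;1]
L+ [8;4;1]
P(4,2)∈J1 [8;5;1]
L+ [9;5;1]
R(8,6)∈J1 [9;6;1]
L+ [10;6;1]
C(2,7)∈J2 [10;6;2]
R(3,9)∈J1 [10;7;2]
mobility = 27 − 14 − 2 = 11

M = 11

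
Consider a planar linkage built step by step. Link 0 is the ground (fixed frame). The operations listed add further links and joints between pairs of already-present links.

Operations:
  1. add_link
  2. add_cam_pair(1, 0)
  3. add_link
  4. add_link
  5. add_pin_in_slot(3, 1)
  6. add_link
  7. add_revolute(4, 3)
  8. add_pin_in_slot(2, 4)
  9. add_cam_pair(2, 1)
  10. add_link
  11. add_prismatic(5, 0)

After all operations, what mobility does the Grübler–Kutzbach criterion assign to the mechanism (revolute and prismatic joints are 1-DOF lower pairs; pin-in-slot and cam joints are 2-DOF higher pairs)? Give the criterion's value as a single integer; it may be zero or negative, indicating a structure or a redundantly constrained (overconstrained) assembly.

M = 7

link 0 = ground. State L|J1|J2 = 1|0|0
+link1  2|0|0
C(1,0) f=2→J2  2|0|1
+link2  3|0|1
+link3  4|0|1
PS(3,1) f=2→J2  4|0|2
+link4  5|0|2
R(4,3) f=1→J1  5|1|2
PS(2,4) f=2→J2  5|1|3
C(2,1) f=2→J2  5|1|4
+link5  6|1|4
P(5,0) f=1→J1  6|2|4
M = 3(6−1)−2·2−4 = 15−4−4 = 7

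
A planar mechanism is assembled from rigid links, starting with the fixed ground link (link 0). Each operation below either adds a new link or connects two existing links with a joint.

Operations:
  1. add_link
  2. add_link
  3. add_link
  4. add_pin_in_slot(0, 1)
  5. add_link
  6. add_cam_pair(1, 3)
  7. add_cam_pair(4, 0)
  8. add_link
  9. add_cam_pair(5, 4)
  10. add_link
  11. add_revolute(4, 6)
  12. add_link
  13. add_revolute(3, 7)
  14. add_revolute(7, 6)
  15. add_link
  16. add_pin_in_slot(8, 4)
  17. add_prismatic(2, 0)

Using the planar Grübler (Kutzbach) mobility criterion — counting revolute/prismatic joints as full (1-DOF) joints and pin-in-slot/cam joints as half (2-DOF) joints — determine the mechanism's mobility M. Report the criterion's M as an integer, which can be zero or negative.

(L,J1,J2)=(1,0,0); link0 fixed
link1: (2,0,0)
link2: (3,0,0)
link3: (4,0,0)
PS 0-1 [J2]: (4,0,1)
link4: (5,0,1)
C 1-3 [J2]: (5,0,2)
C 4-0 [J2]: (5,0,3)
link5: (6,0,3)
C 5-4 [J2]: (6,0,4)
link6: (7,0,4)
R 4-6 [J1]: (7,1,4)
link7: (8,1,4)
R 3-7 [J1]: (8,2,4)
R 7-6 [J1]: (8,3,4)
link8: (9,3,4)
PS 8-4 [J2]: (9,3,5)
P 2-0 [J1]: (9,4,5)
Grübler: 3·8 − 2·4 − 5 = 11

M = 11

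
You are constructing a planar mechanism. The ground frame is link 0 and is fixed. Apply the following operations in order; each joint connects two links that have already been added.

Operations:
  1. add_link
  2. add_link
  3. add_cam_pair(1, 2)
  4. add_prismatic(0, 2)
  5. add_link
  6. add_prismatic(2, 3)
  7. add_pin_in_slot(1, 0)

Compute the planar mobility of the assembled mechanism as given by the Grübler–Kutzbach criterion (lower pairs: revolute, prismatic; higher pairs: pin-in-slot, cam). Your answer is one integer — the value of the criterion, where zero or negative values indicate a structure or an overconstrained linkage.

link 0 = ground. State L|J1|J2 = 1|0|0
+link1  2|0|0
+link2  3|0|0
C(1,2) f=2→J2  3|0|1
P(0,2) f=1→J1  3|1|1
+link3  4|1|1
P(2,3) f=1→J1  4|2|1
PS(1,0) f=2→J2  4|2|2
M = 3(4−1)−2·2−2 = 9−4−2 = 3

M = 3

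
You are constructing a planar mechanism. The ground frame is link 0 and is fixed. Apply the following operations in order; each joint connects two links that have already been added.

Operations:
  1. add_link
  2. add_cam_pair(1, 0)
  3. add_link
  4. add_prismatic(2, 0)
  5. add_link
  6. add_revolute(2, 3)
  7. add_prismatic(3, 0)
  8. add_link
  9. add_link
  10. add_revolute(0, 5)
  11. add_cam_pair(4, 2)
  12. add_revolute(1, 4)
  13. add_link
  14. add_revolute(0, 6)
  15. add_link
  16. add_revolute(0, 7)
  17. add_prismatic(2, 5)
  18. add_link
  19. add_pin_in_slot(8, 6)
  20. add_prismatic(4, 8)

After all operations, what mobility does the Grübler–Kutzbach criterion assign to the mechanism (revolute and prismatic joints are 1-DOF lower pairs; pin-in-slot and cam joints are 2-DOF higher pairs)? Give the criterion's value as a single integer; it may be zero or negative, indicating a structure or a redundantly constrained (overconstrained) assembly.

M = 3

L=1 J1=0 J2=0
add link → L=2 J1=0 J2=0
C@1,0 dof=2 J2 → L=2 J1=0 J2=1
add link → L=3 J1=0 J2=1
P@2,0 dof=1 J1 → L=3 J1=1 J2=1
add link → L=4 J1=1 J2=1
R@2,3 dof=1 J1 → L=4 J1=2 J2=1
P@3,0 dof=1 J1 → L=4 J1=3 J2=1
add link → L=5 J1=3 J2=1
add link → L=6 J1=3 J2=1
R@0,5 dof=1 J1 → L=6 J1=4 J2=1
C@4,2 dof=2 J2 → L=6 J1=4 J2=2
R@1,4 dof=1 J1 → L=6 J1=5 J2=2
add link → L=7 J1=5 J2=2
R@0,6 dof=1 J1 → L=7 J1=6 J2=2
add link → L=8 J1=6 J2=2
R@0,7 dof=1 J1 → L=8 J1=7 J2=2
P@2,5 dof=1 J1 → L=8 J1=8 J2=2
add link → L=9 J1=8 J2=2
PS@8,6 dof=2 J2 → L=9 J1=8 J2=3
P@4,8 dof=1 J1 → L=9 J1=9 J2=3
M=3(L−1)−2J1−J2=3·8−2·9−3=3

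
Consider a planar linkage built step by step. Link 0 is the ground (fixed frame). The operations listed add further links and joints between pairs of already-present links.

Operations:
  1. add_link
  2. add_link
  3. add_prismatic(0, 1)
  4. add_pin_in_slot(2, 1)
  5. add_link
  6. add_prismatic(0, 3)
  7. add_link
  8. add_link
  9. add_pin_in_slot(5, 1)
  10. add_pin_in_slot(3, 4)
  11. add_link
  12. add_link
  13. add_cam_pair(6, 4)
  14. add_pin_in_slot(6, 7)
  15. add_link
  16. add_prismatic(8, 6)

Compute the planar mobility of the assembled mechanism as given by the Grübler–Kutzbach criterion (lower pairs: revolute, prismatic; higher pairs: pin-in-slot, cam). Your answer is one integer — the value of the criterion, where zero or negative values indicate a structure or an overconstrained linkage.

link 0 = ground. State L|J1|J2 = 1|0|0
+link1  2|0|0
+link2  3|0|0
P(0,1) f=1→J1  3|1|0
PS(2,1) f=2→J2  3|1|1
+link3  4|1|1
P(0,3) f=1→J1  4|2|1
+link4  5|2|1
+link5  6|2|1
PS(5,1) f=2→J2  6|2|2
PS(3,4) f=2→J2  6|2|3
+link6  7|2|3
+link7  8|2|3
C(6,4) f=2→J2  8|2|4
PS(6,7) f=2→J2  8|2|5
+link8  9|2|5
P(8,6) f=1→J1  9|3|5
M = 3(9−1)−2·3−5 = 24−6−5 = 13

M = 13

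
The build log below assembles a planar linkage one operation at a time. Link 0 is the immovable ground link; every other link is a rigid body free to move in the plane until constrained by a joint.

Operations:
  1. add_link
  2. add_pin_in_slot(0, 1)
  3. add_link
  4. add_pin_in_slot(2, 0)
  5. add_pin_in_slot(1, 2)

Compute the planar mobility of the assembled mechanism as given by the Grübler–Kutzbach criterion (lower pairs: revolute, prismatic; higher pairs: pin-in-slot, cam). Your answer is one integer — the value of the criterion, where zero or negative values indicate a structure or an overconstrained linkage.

(L,J1,J2)=(1,0,0); link0 fixed
link1: (2,0,0)
PS 0-1 [J2]: (2,0,1)
link2: (3,0,1)
PS 2-0 [J2]: (3,0,2)
PS 1-2 [J2]: (3,0,3)
Grübler: 3·2 − 2·0 − 3 = 3

M = 3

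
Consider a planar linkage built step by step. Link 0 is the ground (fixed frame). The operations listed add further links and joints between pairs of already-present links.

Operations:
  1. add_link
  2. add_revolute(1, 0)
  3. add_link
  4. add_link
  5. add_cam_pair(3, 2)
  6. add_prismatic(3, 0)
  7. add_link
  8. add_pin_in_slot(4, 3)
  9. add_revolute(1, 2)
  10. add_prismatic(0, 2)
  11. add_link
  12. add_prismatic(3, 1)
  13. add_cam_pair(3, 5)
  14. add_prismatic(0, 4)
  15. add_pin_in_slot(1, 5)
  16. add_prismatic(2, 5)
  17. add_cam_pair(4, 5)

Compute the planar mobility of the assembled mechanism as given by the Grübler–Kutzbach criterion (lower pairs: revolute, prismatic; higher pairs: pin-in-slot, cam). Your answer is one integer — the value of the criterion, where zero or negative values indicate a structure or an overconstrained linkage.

M = -4

ground; <1,0,0>
#1 <2,0,0>
R:1↔0 J1 <2,1,0>
#2 <3,1,0>
#3 <4,1,0>
C:3↔2 J2 <4,1,1>
P:3↔0 J1 <4,2,1>
#4 <5,2,1>
PS:4↔3 J2 <5,2,2>
R:1↔2 J1 <5,3,2>
P:0↔2 J1 <5,4,2>
#5 <6,4,2>
P:3↔1 J1 <6,5,2>
C:3↔5 J2 <6,5,3>
P:0↔4 J1 <6,6,3>
PS:1↔5 J2 <6,6,4>
P:2↔5 J1 <6,7,4>
C:4↔5 J2 <6,7,5>
3×5 − 2×7 − 1×5 = -4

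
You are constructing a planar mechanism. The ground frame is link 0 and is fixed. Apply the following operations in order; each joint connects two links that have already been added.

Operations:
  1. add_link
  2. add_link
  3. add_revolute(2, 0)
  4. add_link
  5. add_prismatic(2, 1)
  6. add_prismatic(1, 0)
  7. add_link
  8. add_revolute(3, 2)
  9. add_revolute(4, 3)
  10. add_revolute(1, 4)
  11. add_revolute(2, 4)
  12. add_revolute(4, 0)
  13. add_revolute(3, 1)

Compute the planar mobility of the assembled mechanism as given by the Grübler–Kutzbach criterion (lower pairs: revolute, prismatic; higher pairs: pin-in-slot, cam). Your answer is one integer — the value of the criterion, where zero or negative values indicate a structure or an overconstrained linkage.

M = -6

L=1 J1=0 J2=0
add link → L=2 J1=0 J2=0
add link → L=3 J1=0 J2=0
R@2,0 dof=1 J1 → L=3 J1=1 J2=0
add link → L=4 J1=1 J2=0
P@2,1 dof=1 J1 → L=4 J1=2 J2=0
P@1,0 dof=1 J1 → L=4 J1=3 J2=0
add link → L=5 J1=3 J2=0
R@3,2 dof=1 J1 → L=5 J1=4 J2=0
R@4,3 dof=1 J1 → L=5 J1=5 J2=0
R@1,4 dof=1 J1 → L=5 J1=6 J2=0
R@2,4 dof=1 J1 → L=5 J1=7 J2=0
R@4,0 dof=1 J1 → L=5 J1=8 J2=0
R@3,1 dof=1 J1 → L=5 J1=9 J2=0
M=3(L−1)−2J1−J2=3·4−2·9−0=-6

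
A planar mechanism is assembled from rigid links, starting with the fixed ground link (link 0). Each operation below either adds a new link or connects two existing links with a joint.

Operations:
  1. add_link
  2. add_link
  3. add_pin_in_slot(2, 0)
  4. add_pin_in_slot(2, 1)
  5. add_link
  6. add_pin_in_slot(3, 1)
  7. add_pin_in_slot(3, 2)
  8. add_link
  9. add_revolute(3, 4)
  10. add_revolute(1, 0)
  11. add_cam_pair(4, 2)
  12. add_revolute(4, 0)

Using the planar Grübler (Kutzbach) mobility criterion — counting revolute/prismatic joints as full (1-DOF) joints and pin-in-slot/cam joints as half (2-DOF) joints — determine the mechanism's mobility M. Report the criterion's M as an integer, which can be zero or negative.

L=1 J1=0 J2=0
add link → L=2 J1=0 J2=0
add link → L=3 J1=0 J2=0
PS@2,0 dof=2 J2 → L=3 J1=0 J2=1
PS@2,1 dof=2 J2 → L=3 J1=0 J2=2
add link → L=4 J1=0 J2=2
PS@3,1 dof=2 J2 → L=4 J1=0 J2=3
PS@3,2 dof=2 J2 → L=4 J1=0 J2=4
add link → L=5 J1=0 J2=4
R@3,4 dof=1 J1 → L=5 J1=1 J2=4
R@1,0 dof=1 J1 → L=5 J1=2 J2=4
C@4,2 dof=2 J2 → L=5 J1=2 J2=5
R@4,0 dof=1 J1 → L=5 J1=3 J2=5
M=3(L−1)−2J1−J2=3·4−2·3−5=1

M = 1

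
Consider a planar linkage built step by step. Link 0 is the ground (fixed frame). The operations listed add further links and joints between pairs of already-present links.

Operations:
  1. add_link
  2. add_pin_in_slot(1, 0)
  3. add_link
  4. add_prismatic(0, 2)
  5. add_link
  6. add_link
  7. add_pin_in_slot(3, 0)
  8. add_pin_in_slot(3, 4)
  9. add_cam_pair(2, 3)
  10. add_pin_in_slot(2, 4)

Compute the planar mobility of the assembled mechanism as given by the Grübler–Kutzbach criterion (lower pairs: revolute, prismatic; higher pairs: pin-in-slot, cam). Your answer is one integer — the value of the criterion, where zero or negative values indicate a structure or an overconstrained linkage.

(L,J1,J2)=(1,0,0); link0 fixed
link1: (2,0,0)
PS 1-0 [J2]: (2,0,1)
link2: (3,0,1)
P 0-2 [J1]: (3,1,1)
link3: (4,1,1)
link4: (5,1,1)
PS 3-0 [J2]: (5,1,2)
PS 3-4 [J2]: (5,1,3)
C 2-3 [J2]: (5,1,4)
PS 2-4 [J2]: (5,1,5)
Grübler: 3·4 − 2·1 − 5 = 5

M = 5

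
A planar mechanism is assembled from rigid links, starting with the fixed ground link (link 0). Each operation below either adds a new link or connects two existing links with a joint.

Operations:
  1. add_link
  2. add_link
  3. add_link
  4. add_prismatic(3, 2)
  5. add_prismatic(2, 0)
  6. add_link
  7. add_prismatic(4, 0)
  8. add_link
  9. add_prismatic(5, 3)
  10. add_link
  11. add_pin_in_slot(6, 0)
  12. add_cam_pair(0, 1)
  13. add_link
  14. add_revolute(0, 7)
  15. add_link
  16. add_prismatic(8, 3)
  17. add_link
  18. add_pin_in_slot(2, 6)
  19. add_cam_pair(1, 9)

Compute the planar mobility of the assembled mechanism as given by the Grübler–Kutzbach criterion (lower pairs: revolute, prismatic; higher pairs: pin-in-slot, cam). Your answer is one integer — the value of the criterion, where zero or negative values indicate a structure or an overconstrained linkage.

ground; <1,0,0>
#1 <2,0,0>
#2 <3,0,0>
#3 <4,0,0>
P:3↔2 J1 <4,1,0>
P:2↔0 J1 <4,2,0>
#4 <5,2,0>
P:4↔0 J1 <5,3,0>
#5 <6,3,0>
P:5↔3 J1 <6,4,0>
#6 <7,4,0>
PS:6↔0 J2 <7,4,1>
C:0↔1 J2 <7,4,2>
#7 <8,4,2>
R:0↔7 J1 <8,5,2>
#8 <9,5,2>
P:8↔3 J1 <9,6,2>
#9 <10,6,2>
PS:2↔6 J2 <10,6,3>
C:1↔9 J2 <10,6,4>
3×9 − 2×6 − 1×4 = 11

M = 11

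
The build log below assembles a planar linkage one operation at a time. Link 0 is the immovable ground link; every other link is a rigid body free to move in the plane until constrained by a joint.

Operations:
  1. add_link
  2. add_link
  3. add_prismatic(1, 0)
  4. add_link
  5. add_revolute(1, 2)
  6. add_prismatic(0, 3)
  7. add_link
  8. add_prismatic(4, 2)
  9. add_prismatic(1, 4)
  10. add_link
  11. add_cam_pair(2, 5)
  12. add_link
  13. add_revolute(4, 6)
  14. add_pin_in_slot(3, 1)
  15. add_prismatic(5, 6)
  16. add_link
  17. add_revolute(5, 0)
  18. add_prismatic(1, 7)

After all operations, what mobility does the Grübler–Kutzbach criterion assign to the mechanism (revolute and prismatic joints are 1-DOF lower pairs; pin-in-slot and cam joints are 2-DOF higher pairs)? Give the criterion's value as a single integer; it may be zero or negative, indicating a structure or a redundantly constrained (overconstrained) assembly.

L=1 J1=0 J2=0
add link → L=2 J1=0 J2=0
add link → L=3 J1=0 J2=0
P@1,0 dof=1 J1 → L=3 J1=1 J2=0
add link → L=4 J1=1 J2=0
R@1,2 dof=1 J1 → L=4 J1=2 J2=0
P@0,3 dof=1 J1 → L=4 J1=3 J2=0
add link → L=5 J1=3 J2=0
P@4,2 dof=1 J1 → L=5 J1=4 J2=0
P@1,4 dof=1 J1 → L=5 J1=5 J2=0
add link → L=6 J1=5 J2=0
C@2,5 dof=2 J2 → L=6 J1=5 J2=1
add link → L=7 J1=5 J2=1
R@4,6 dof=1 J1 → L=7 J1=6 J2=1
PS@3,1 dof=2 J2 → L=7 J1=6 J2=2
P@5,6 dof=1 J1 → L=7 J1=7 J2=2
add link → L=8 J1=7 J2=2
R@5,0 dof=1 J1 → L=8 J1=8 J2=2
P@1,7 dof=1 J1 → L=8 J1=9 J2=2
M=3(L−1)−2J1−J2=3·7−2·9−2=1

M = 1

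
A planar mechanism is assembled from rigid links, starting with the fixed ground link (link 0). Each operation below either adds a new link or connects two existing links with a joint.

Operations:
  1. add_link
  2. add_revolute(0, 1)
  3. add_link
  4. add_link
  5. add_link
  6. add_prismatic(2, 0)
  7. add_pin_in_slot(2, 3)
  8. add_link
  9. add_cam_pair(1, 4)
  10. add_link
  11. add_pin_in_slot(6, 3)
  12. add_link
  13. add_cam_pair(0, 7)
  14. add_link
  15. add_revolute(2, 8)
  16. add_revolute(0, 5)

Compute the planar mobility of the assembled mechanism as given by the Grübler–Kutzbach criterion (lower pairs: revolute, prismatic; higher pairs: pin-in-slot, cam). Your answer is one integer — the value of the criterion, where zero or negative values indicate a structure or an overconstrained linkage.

[1;0;0] (link 0 is ground)
L+ [2;0;0]
R(0,1)∈J1 [2;1;0]
L+ [3;1;0]
L+ [4;1;0]
L+ [5;1;0]
P(2,0)∈J1 [5;2;0]
PS(2,3)∈J2 [5;2;1]
L+ [6;2;1]
C(1,4)∈J2 [6;2;2]
L+ [7;2;2]
PS(6,3)∈J2 [7;2;3]
L+ [8;2;3]
C(0,7)∈J2 [8;2;4]
L+ [9;2;4]
R(2,8)∈J1 [9;3;4]
R(0,5)∈J1 [9;4;4]
mobility = 24 − 8 − 4 = 12

M = 12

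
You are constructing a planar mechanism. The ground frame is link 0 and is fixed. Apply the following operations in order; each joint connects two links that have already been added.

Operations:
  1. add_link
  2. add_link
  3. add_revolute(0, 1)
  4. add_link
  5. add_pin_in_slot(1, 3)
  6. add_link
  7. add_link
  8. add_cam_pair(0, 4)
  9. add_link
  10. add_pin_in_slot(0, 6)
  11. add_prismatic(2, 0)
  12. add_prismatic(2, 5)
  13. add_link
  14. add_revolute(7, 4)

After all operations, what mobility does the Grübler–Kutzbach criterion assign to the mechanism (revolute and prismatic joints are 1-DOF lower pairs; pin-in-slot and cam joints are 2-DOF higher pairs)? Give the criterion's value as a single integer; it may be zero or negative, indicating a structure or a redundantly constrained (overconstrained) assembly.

M = 10

L=1 J1=0 J2=0
add link → L=2 J1=0 J2=0
add link → L=3 J1=0 J2=0
R@0,1 dof=1 J1 → L=3 J1=1 J2=0
add link → L=4 J1=1 J2=0
PS@1,3 dof=2 J2 → L=4 J1=1 J2=1
add link → L=5 J1=1 J2=1
add link → L=6 J1=1 J2=1
C@0,4 dof=2 J2 → L=6 J1=1 J2=2
add link → L=7 J1=1 J2=2
PS@0,6 dof=2 J2 → L=7 J1=1 J2=3
P@2,0 dof=1 J1 → L=7 J1=2 J2=3
P@2,5 dof=1 J1 → L=7 J1=3 J2=3
add link → L=8 J1=3 J2=3
R@7,4 dof=1 J1 → L=8 J1=4 J2=3
M=3(L−1)−2J1−J2=3·7−2·4−3=10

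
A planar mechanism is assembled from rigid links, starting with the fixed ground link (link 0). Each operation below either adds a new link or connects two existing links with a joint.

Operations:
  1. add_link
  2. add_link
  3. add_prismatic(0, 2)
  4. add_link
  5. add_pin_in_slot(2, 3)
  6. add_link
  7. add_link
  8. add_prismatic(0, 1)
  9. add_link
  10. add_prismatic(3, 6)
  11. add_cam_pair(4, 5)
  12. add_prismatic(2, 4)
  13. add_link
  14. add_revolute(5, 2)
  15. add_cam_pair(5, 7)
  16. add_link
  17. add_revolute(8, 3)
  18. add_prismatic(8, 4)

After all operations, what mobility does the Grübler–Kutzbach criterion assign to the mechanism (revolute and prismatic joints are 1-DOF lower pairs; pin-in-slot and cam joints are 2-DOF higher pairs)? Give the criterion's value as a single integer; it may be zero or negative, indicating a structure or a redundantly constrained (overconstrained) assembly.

ground; <1,0,0>
#1 <2,0,0>
#2 <3,0,0>
P:0↔2 J1 <3,1,0>
#3 <4,1,0>
PS:2↔3 J2 <4,1,1>
#4 <5,1,1>
#5 <6,1,1>
P:0↔1 J1 <6,2,1>
#6 <7,2,1>
P:3↔6 J1 <7,3,1>
C:4↔5 J2 <7,3,2>
P:2↔4 J1 <7,4,2>
#7 <8,4,2>
R:5↔2 J1 <8,5,2>
C:5↔7 J2 <8,5,3>
#8 <9,5,3>
R:8↔3 J1 <9,6,3>
P:8↔4 J1 <9,7,3>
3×8 − 2×7 − 1×3 = 7

M = 7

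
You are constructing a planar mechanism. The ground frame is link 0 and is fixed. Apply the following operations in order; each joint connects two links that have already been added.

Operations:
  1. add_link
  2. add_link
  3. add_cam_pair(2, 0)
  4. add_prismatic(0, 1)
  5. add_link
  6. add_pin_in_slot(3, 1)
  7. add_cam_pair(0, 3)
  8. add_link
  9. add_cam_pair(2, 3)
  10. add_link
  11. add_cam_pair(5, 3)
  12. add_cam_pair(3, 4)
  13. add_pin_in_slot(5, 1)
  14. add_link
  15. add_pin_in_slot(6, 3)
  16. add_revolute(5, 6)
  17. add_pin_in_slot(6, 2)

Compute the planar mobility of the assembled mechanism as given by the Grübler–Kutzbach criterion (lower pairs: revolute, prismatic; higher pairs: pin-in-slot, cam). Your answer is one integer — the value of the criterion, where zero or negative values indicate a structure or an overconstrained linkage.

link 0 = ground. State L|J1|J2 = 1|0|0
+link1  2|0|0
+link2  3|0|0
C(2,0) f=2→J2  3|0|1
P(0,1) f=1→J1  3|1|1
+link3  4|1|1
PS(3,1) f=2→J2  4|1|2
C(0,3) f=2→J2  4|1|3
+link4  5|1|3
C(2,3) f=2→J2  5|1|4
+link5  6|1|4
C(5,3) f=2→J2  6|1|5
C(3,4) f=2→J2  6|1|6
PS(5,1) f=2→J2  6|1|7
+link6  7|1|7
PS(6,3) f=2→J2  7|1|8
R(5,6) f=1→J1  7|2|8
PS(6,2) f=2→J2  7|2|9
M = 3(7−1)−2·2−9 = 18−4−9 = 5

M = 5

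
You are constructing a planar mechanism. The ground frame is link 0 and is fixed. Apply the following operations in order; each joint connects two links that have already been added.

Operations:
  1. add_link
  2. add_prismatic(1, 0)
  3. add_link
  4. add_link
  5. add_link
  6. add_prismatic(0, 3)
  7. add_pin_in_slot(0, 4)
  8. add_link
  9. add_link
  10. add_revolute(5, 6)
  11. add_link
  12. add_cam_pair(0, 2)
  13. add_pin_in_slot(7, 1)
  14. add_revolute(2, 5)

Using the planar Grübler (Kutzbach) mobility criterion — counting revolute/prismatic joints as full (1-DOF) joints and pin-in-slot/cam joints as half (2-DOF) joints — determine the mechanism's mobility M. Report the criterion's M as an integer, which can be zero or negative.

link 0 = ground. State L|J1|J2 = 1|0|0
+link1  2|0|0
P(1,0) f=1→J1  2|1|0
+link2  3|1|0
+link3  4|1|0
+link4  5|1|0
P(0,3) f=1→J1  5|2|0
PS(0,4) f=2→J2  5|2|1
+link5  6|2|1
+link6  7|2|1
R(5,6) f=1→J1  7|3|1
+link7  8|3|1
C(0,2) f=2→J2  8|3|2
PS(7,1) f=2→J2  8|3|3
R(2,5) f=1→J1  8|4|3
M = 3(8−1)−2·4−3 = 21−8−3 = 10

M = 10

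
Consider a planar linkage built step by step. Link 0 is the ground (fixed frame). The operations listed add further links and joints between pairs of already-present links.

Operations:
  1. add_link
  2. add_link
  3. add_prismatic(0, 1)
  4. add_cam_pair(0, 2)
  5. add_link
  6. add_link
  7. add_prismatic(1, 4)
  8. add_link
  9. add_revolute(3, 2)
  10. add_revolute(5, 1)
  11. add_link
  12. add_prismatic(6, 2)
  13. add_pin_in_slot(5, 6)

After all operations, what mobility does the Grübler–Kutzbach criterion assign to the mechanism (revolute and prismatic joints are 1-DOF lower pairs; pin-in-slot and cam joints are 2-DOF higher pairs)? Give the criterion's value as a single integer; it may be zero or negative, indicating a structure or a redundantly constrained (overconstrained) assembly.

M = 6

[1;0;0] (link 0 is ground)
L+ [2;0;0]
L+ [3;0;0]
P(0,1)∈J1 [3;1;0]
C(0,2)∈J2 [3;1;1]
L+ [4;1;1]
L+ [5;1;1]
P(1,4)∈J1 [5;2;1]
L+ [6;2;1]
R(3,2)∈J1 [6;3;1]
R(5,1)∈J1 [6;4;1]
L+ [7;4;1]
P(6,2)∈J1 [7;5;1]
PS(5,6)∈J2 [7;5;2]
mobility = 18 − 10 − 2 = 6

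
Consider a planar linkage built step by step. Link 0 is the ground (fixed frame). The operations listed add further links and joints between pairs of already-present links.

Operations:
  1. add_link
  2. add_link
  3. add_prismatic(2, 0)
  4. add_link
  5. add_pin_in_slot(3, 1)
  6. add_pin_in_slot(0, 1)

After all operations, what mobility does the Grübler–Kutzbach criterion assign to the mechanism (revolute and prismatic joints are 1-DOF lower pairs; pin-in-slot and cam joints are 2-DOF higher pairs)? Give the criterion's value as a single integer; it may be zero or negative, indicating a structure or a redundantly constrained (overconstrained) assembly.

link 0 = ground. State L|J1|J2 = 1|0|0
+link1  2|0|0
+link2  3|0|0
P(2,0) f=1→J1  3|1|0
+link3  4|1|0
PS(3,1) f=2→J2  4|1|1
PS(0,1) f=2→J2  4|1|2
M = 3(4−1)−2·1−2 = 9−2−2 = 5

M = 5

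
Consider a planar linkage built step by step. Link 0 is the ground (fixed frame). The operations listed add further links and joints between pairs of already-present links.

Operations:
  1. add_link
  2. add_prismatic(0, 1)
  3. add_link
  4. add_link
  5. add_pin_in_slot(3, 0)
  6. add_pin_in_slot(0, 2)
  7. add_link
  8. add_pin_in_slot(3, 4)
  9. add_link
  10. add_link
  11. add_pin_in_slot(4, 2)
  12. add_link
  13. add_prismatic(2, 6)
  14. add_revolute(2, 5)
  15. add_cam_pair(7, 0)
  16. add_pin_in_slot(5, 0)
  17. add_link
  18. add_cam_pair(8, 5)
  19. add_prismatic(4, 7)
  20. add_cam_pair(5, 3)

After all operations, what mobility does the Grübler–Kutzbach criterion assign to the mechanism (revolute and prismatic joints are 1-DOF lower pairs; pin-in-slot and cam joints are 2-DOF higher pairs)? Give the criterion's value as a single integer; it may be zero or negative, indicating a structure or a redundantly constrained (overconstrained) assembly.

M = 8

link 0 = ground. State L|J1|J2 = 1|0|0
+link1  2|0|0
P(0,1) f=1→J1  2|1|0
+link2  3|1|0
+link3  4|1|0
PS(3,0) f=2→J2  4|1|1
PS(0,2) f=2→J2  4|1|2
+link4  5|1|2
PS(3,4) f=2→J2  5|1|3
+link5  6|1|3
+link6  7|1|3
PS(4,2) f=2→J2  7|1|4
+link7  8|1|4
P(2,6) f=1→J1  8|2|4
R(2,5) f=1→J1  8|3|4
C(7,0) f=2→J2  8|3|5
PS(5,0) f=2→J2  8|3|6
+link8  9|3|6
C(8,5) f=2→J2  9|3|7
P(4,7) f=1→J1  9|4|7
C(5,3) f=2→J2  9|4|8
M = 3(9−1)−2·4−8 = 24−8−8 = 8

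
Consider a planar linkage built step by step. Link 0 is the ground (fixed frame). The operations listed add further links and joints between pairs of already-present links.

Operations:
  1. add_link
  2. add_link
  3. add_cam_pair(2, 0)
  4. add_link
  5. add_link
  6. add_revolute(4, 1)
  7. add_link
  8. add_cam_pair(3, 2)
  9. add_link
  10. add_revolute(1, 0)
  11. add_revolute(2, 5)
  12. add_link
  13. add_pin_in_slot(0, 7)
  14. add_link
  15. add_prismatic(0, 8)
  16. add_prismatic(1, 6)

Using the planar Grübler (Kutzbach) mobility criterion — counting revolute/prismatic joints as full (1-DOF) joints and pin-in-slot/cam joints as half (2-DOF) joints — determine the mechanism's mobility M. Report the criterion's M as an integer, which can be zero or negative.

link 0 = ground. State L|J1|J2 = 1|0|0
+link1  2|0|0
+link2  3|0|0
C(2,0) f=2→J2  3|0|1
+link3  4|0|1
+link4  5|0|1
R(4,1) f=1→J1  5|1|1
+link5  6|1|1
C(3,2) f=2→J2  6|1|2
+link6  7|1|2
R(1,0) f=1→J1  7|2|2
R(2,5) f=1→J1  7|3|2
+link7  8|3|2
PS(0,7) f=2→J2  8|3|3
+link8  9|3|3
P(0,8) f=1→J1  9|4|3
P(1,6) f=1→J1  9|5|3
M = 3(9−1)−2·5−3 = 24−10−3 = 11

M = 11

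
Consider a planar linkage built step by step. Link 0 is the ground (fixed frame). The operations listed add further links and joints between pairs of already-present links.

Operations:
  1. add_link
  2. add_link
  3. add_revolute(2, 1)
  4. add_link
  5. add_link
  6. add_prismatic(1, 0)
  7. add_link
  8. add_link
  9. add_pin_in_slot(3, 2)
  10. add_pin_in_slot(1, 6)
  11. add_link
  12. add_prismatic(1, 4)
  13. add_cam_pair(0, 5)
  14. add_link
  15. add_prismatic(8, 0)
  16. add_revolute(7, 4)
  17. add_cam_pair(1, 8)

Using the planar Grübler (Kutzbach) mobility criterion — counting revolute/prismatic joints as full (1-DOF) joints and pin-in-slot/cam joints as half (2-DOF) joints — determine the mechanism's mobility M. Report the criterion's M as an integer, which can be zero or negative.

ground; <1,0,0>
#1 <2,0,0>
#2 <3,0,0>
R:2↔1 J1 <3,1,0>
#3 <4,1,0>
#4 <5,1,0>
P:1↔0 J1 <5,2,0>
#5 <6,2,0>
#6 <7,2,0>
PS:3↔2 J2 <7,2,1>
PS:1↔6 J2 <7,2,2>
#7 <8,2,2>
P:1↔4 J1 <8,3,2>
C:0↔5 J2 <8,3,3>
#8 <9,3,3>
P:8↔0 J1 <9,4,3>
R:7↔4 J1 <9,5,3>
C:1↔8 J2 <9,5,4>
3×8 − 2×5 − 1×4 = 10

M = 10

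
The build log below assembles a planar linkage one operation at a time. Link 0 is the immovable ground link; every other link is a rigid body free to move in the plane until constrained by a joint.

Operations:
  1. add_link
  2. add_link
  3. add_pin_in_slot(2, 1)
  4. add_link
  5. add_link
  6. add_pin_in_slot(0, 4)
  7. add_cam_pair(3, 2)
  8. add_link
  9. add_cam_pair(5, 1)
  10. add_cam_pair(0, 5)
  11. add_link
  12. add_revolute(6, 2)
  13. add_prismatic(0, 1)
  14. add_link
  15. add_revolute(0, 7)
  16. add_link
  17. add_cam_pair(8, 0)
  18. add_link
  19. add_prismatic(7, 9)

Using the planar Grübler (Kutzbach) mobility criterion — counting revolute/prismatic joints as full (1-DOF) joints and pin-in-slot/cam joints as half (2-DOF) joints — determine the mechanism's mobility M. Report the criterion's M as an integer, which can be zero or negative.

M = 13

(L,J1,J2)=(1,0,0); link0 fixed
link1: (2,0,0)
link2: (3,0,0)
PS 2-1 [J2]: (3,0,1)
link3: (4,0,1)
link4: (5,0,1)
PS 0-4 [J2]: (5,0,2)
C 3-2 [J2]: (5,0,3)
link5: (6,0,3)
C 5-1 [J2]: (6,0,4)
C 0-5 [J2]: (6,0,5)
link6: (7,0,5)
R 6-2 [J1]: (7,1,5)
P 0-1 [J1]: (7,2,5)
link7: (8,2,5)
R 0-7 [J1]: (8,3,5)
link8: (9,3,5)
C 8-0 [J2]: (9,3,6)
link9: (10,3,6)
P 7-9 [J1]: (10,4,6)
Grübler: 3·9 − 2·4 − 6 = 13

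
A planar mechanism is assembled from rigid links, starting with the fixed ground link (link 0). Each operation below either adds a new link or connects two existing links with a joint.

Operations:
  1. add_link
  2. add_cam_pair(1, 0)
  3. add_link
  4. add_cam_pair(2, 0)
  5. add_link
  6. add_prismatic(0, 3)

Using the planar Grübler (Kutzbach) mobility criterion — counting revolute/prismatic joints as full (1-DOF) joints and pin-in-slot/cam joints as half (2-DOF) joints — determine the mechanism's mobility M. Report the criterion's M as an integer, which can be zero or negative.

[1;0;0] (link 0 is ground)
L+ [2;0;0]
C(1,0)∈J2 [2;0;1]
L+ [3;0;1]
C(2,0)∈J2 [3;0;2]
L+ [4;0;2]
P(0,3)∈J1 [4;1;2]
mobility = 9 − 2 − 2 = 5

M = 5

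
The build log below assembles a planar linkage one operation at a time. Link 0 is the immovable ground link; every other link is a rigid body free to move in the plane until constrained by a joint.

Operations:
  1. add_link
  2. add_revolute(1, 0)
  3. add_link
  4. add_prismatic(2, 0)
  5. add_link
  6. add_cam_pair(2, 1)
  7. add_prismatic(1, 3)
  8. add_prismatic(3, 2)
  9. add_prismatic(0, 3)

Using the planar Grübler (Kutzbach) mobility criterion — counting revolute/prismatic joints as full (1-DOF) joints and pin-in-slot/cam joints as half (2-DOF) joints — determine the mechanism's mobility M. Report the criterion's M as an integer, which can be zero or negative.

link 0 = ground. State L|J1|J2 = 1|0|0
+link1  2|0|0
R(1,0) f=1→J1  2|1|0
+link2  3|1|0
P(2,0) f=1→J1  3|2|0
+link3  4|2|0
C(2,1) f=2→J2  4|2|1
P(1,3) f=1→J1  4|3|1
P(3,2) f=1→J1  4|4|1
P(0,3) f=1→J1  4|5|1
M = 3(4−1)−2·5−1 = 9−10−1 = -2

M = -2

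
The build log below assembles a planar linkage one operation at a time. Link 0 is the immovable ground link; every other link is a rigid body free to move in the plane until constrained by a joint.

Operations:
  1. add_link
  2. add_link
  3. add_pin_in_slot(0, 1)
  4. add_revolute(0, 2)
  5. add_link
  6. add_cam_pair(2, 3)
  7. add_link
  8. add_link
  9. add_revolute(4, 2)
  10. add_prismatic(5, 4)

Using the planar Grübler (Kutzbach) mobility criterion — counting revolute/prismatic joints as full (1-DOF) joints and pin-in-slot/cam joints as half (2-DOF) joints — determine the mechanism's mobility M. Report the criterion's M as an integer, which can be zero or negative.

ground; <1,0,0>
#1 <2,0,0>
#2 <3,0,0>
PS:0↔1 J2 <3,0,1>
R:0↔2 J1 <3,1,1>
#3 <4,1,1>
C:2↔3 J2 <4,1,2>
#4 <5,1,2>
#5 <6,1,2>
R:4↔2 J1 <6,2,2>
P:5↔4 J1 <6,3,2>
3×5 − 2×3 − 1×2 = 7

M = 7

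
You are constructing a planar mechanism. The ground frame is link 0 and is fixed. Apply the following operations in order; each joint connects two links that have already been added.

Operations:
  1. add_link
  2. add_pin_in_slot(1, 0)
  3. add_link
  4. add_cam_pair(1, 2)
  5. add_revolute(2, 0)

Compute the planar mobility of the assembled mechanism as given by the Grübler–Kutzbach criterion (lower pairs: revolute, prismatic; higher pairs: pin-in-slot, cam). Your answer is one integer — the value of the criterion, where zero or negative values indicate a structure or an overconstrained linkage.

M = 2

[1;0;0] (link 0 is ground)
L+ [2;0;0]
PS(1,0)∈J2 [2;0;1]
L+ [3;0;1]
C(1,2)∈J2 [3;0;2]
R(2,0)∈J1 [3;1;2]
mobility = 6 − 2 − 2 = 2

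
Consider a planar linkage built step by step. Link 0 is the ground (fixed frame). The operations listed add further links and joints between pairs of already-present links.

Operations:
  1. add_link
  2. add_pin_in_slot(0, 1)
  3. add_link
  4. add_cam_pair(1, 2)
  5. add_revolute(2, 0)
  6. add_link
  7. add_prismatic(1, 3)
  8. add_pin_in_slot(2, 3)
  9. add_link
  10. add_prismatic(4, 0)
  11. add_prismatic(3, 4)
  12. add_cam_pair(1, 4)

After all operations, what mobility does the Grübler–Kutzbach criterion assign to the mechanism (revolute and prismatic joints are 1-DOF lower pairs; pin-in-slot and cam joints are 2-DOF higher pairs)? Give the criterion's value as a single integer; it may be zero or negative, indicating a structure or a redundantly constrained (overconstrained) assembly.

M = 0

ground; <1,0,0>
#1 <2,0,0>
PS:0↔1 J2 <2,0,1>
#2 <3,0,1>
C:1↔2 J2 <3,0,2>
R:2↔0 J1 <3,1,2>
#3 <4,1,2>
P:1↔3 J1 <4,2,2>
PS:2↔3 J2 <4,2,3>
#4 <5,2,3>
P:4↔0 J1 <5,3,3>
P:3↔4 J1 <5,4,3>
C:1↔4 J2 <5,4,4>
3×4 − 2×4 − 1×4 = 0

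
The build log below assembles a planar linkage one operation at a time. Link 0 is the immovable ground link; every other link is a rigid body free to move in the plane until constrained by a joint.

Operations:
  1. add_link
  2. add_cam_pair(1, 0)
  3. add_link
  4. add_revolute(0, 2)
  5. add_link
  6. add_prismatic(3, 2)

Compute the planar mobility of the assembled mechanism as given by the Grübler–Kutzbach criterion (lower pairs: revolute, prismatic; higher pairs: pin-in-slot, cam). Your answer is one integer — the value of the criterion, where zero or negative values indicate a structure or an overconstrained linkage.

M = 4

ground; <1,0,0>
#1 <2,0,0>
C:1↔0 J2 <2,0,1>
#2 <3,0,1>
R:0↔2 J1 <3,1,1>
#3 <4,1,1>
P:3↔2 J1 <4,2,1>
3×3 − 2×2 − 1×1 = 4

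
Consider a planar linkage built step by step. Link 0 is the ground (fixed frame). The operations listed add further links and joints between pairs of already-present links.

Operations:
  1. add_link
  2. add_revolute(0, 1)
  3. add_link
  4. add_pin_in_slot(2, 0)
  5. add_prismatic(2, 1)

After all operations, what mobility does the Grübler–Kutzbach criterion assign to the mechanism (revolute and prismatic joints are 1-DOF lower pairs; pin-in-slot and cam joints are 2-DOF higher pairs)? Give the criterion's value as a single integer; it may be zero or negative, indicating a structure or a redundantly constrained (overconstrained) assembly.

ground; <1,0,0>
#1 <2,0,0>
R:0↔1 J1 <2,1,0>
#2 <3,1,0>
PS:2↔0 J2 <3,1,1>
P:2↔1 J1 <3,2,1>
3×2 − 2×2 − 1×1 = 1

M = 1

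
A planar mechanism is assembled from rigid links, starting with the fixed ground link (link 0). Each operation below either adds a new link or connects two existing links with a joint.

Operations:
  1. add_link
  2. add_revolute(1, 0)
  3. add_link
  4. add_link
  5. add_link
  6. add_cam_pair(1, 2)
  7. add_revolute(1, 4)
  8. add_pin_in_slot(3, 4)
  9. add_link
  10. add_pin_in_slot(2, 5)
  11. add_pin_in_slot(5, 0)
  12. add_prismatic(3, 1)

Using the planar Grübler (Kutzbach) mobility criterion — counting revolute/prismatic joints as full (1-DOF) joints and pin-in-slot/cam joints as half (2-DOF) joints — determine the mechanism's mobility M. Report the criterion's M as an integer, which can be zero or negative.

M = 5

[1;0;0] (link 0 is ground)
L+ [2;0;0]
R(1,0)∈J1 [2;1;0]
L+ [3;1;0]
L+ [4;1;0]
L+ [5;1;0]
C(1,2)∈J2 [5;1;1]
R(1,4)∈J1 [5;2;1]
PS(3,4)∈J2 [5;2;2]
L+ [6;2;2]
PS(2,5)∈J2 [6;2;3]
PS(5,0)∈J2 [6;2;4]
P(3,1)∈J1 [6;3;4]
mobility = 15 − 6 − 4 = 5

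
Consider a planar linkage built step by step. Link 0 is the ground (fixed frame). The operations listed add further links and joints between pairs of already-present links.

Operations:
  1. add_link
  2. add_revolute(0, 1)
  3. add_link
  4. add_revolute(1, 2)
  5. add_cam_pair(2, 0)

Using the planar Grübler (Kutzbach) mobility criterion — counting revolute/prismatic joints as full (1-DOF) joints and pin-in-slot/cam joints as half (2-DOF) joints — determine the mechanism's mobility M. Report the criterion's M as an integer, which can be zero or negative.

M = 1

[1;0;0] (link 0 is ground)
L+ [2;0;0]
R(0,1)∈J1 [2;1;0]
L+ [3;1;0]
R(1,2)∈J1 [3;2;0]
C(2,0)∈J2 [3;2;1]
mobility = 6 − 4 − 1 = 1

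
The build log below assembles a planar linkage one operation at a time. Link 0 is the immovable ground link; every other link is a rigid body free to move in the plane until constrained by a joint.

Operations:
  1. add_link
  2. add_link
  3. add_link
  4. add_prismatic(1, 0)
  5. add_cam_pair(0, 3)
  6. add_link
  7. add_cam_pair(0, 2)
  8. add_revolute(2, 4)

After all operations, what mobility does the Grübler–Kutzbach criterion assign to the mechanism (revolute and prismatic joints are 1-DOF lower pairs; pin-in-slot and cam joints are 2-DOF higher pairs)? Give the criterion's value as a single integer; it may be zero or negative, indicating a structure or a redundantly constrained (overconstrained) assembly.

L=1 J1=0 J2=0
add link → L=2 J1=0 J2=0
add link → L=3 J1=0 J2=0
add link → L=4 J1=0 J2=0
P@1,0 dof=1 J1 → L=4 J1=1 J2=0
C@0,3 dof=2 J2 → L=4 J1=1 J2=1
add link → L=5 J1=1 J2=1
C@0,2 dof=2 J2 → L=5 J1=1 J2=2
R@2,4 dof=1 J1 → L=5 J1=2 J2=2
M=3(L−1)−2J1−J2=3·4−2·2−2=6

M = 6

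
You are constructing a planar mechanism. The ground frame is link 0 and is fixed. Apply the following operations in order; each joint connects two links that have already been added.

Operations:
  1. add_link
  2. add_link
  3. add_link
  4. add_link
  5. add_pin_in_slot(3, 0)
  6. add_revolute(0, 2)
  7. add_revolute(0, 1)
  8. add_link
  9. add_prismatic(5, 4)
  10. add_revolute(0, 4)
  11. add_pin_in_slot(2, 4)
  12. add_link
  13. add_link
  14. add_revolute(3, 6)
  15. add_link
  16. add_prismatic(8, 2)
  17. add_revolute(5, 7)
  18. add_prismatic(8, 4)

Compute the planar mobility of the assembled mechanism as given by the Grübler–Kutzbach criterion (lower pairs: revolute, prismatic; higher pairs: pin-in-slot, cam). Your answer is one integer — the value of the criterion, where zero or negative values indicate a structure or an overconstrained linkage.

M = 6

ground; <1,0,0>
#1 <2,0,0>
#2 <3,0,0>
#3 <4,0,0>
#4 <5,0,0>
PS:3↔0 J2 <5,0,1>
R:0↔2 J1 <5,1,1>
R:0↔1 J1 <5,2,1>
#5 <6,2,1>
P:5↔4 J1 <6,3,1>
R:0↔4 J1 <6,4,1>
PS:2↔4 J2 <6,4,2>
#6 <7,4,2>
#7 <8,4,2>
R:3↔6 J1 <8,5,2>
#8 <9,5,2>
P:8↔2 J1 <9,6,2>
R:5↔7 J1 <9,7,2>
P:8↔4 J1 <9,8,2>
3×8 − 2×8 − 1×2 = 6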